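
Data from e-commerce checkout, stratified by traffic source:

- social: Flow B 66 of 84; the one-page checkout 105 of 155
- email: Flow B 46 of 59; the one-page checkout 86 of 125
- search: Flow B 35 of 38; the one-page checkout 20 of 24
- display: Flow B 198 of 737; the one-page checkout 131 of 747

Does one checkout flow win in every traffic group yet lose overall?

Social: Flow B 66/84 = 78.6%, the one-page checkout 105/155 = 67.7% → Flow B
Email: Flow B 46/59 = 78.0%, the one-page checkout 86/125 = 68.8% → Flow B
Search: Flow B 35/38 = 92.1%, the one-page checkout 20/24 = 83.3% → Flow B
Display: Flow B 198/737 = 26.9%, the one-page checkout 131/747 = 17.5% → Flow B
Overall: Flow B 345/918 = 37.6%, the one-page checkout 342/1051 = 32.5% → Flow B
Flow B wins overall and in every traffic group — no reversal.

No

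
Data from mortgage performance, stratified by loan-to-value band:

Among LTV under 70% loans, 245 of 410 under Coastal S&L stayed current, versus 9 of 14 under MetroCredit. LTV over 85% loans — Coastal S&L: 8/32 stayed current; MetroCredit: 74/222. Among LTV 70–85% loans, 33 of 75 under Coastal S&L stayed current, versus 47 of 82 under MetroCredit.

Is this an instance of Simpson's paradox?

LTV under 70%: Coastal S&L 245/410 = 59.8%, MetroCredit 9/14 = 64.3% → MetroCredit
LTV over 85%: Coastal S&L 8/32 = 25.0%, MetroCredit 74/222 = 33.3% → MetroCredit
LTV 70–85%: Coastal S&L 33/75 = 44.0%, MetroCredit 47/82 = 57.3% → MetroCredit
Overall: Coastal S&L 286/517 = 55.3%, MetroCredit 130/318 = 40.9% → Coastal S&L
MetroCredit wins each loan-to-value group but Coastal S&L wins overall — the comparison reverses. MetroCredit's loans skew toward LTV over 85%, which has a lower base rate.

Yes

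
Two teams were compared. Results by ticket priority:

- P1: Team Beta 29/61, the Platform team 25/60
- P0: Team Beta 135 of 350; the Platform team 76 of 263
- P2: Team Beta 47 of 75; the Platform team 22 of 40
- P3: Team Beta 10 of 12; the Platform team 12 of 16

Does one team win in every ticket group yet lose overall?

P1: Team Beta 29/61 = 47.5%, the Platform team 25/60 = 41.7% → Team Beta
P0: Team Beta 135/350 = 38.6%, the Platform team 76/263 = 28.9% → Team Beta
P2: Team Beta 47/75 = 62.7%, the Platform team 22/40 = 55.0% → Team Beta
P3: Team Beta 10/12 = 83.3%, the Platform team 12/16 = 75.0% → Team Beta
Overall: Team Beta 221/498 = 44.4%, the Platform team 135/379 = 35.6% → Team Beta
Team Beta wins overall and in every ticket group — no reversal.

No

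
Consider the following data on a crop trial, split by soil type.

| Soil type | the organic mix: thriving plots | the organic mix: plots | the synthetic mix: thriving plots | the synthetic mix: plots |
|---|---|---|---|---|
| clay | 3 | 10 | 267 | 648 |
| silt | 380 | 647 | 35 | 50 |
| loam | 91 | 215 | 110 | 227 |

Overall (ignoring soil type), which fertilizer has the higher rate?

the organic mix

Clay: the organic mix 3/10 = 30.0%, the synthetic mix 267/648 = 41.2% → the synthetic mix
Silt: the organic mix 380/647 = 58.7%, the synthetic mix 35/50 = 70.0% → the synthetic mix
Loam: the organic mix 91/215 = 42.3%, the synthetic mix 110/227 = 48.5% → the synthetic mix
Overall: the organic mix 474/872 = 54.4%, the synthetic mix 412/925 = 44.5% → the organic mix
(The synthetic mix wins every soil group but the organic mix wins overall — the synthetic mix's plots skew toward the low-rate clay group.)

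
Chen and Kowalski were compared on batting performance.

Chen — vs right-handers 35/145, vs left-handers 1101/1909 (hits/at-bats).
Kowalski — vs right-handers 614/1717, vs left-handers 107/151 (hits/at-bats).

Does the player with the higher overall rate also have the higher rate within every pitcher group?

No

Vs right-handers: Chen 35/145 = 24.1%, Kowalski 614/1717 = 35.8% → Kowalski
Vs left-handers: Chen 1101/1909 = 57.7%, Kowalski 107/151 = 70.9% → Kowalski
Overall: Chen 1136/2054 = 55.3%, Kowalski 721/1868 = 38.6% → Chen
Kowalski wins each pitcher group but Chen wins overall — the comparison reverses. Kowalski's at-bats skew toward vs right-handers, which has a lower base rate.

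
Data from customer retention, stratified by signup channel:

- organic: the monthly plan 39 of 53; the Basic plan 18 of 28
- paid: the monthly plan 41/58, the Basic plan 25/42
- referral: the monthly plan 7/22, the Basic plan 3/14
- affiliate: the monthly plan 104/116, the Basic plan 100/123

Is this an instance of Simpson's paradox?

No

Organic: the monthly plan 39/53 = 73.6%, the Basic plan 18/28 = 64.3% → the monthly plan
Paid: the monthly plan 41/58 = 70.7%, the Basic plan 25/42 = 59.5% → the monthly plan
Referral: the monthly plan 7/22 = 31.8%, the Basic plan 3/14 = 21.4% → the monthly plan
Affiliate: the monthly plan 104/116 = 89.7%, the Basic plan 100/123 = 81.3% → the monthly plan
Overall: the monthly plan 191/249 = 76.7%, the Basic plan 146/207 = 70.5% → the monthly plan
The monthly plan wins overall and in every signup group — no reversal.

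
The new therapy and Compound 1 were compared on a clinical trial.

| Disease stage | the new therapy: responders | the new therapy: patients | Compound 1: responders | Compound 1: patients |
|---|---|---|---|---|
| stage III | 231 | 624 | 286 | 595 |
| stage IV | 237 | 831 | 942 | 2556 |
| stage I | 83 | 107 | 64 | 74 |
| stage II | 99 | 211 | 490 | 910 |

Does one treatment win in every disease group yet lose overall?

Stage III: the new therapy 231/624 = 37.0%, Compound 1 286/595 = 48.1% → Compound 1
Stage IV: the new therapy 237/831 = 28.5%, Compound 1 942/2556 = 36.9% → Compound 1
Stage I: the new therapy 83/107 = 77.6%, Compound 1 64/74 = 86.5% → Compound 1
Stage II: the new therapy 99/211 = 46.9%, Compound 1 490/910 = 53.8% → Compound 1
Overall: the new therapy 650/1773 = 36.7%, Compound 1 1782/4135 = 43.1% → Compound 1
Compound 1 wins overall and in every disease group — no reversal.

No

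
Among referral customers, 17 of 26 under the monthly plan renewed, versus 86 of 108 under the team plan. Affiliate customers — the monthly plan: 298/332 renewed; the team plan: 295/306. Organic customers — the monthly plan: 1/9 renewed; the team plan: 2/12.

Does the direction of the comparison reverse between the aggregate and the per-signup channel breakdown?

Referral: the monthly plan 17/26 = 65.4%, the team plan 86/108 = 79.6% → the team plan
Affiliate: the monthly plan 298/332 = 89.8%, the team plan 295/306 = 96.4% → the team plan
Organic: the monthly plan 1/9 = 11.1%, the team plan 2/12 = 16.7% → the team plan
Overall: the monthly plan 316/367 = 86.1%, the team plan 383/426 = 89.9% → the team plan
The team plan wins overall and in every signup group — no reversal.

No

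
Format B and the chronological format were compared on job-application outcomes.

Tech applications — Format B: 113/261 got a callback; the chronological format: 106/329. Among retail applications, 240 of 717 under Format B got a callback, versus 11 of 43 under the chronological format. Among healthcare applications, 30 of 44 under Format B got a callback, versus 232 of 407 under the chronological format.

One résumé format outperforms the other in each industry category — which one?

Tech: Format B 113/261 = 43.3%, the chronological format 106/329 = 32.2% → Format B
Retail: Format B 240/717 = 33.5%, the chronological format 11/43 = 25.6% → Format B
Healthcare: Format B 30/44 = 68.2%, the chronological format 232/407 = 57.0% → Format B
Format B has the higher rate in all 3 groups.

Format B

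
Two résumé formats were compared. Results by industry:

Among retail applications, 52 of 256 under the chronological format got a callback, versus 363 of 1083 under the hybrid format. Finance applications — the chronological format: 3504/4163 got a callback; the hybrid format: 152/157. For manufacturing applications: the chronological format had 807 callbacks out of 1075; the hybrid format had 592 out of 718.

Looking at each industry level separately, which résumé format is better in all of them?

Retail: the chronological format 52/256 = 20.3%, the hybrid format 363/1083 = 33.5% → the hybrid format
Finance: the chronological format 3504/4163 = 84.2%, the hybrid format 152/157 = 96.8% → the hybrid format
Manufacturing: the chronological format 807/1075 = 75.1%, the hybrid format 592/718 = 82.5% → the hybrid format
The hybrid format has the higher rate in all 3 groups.

the hybrid format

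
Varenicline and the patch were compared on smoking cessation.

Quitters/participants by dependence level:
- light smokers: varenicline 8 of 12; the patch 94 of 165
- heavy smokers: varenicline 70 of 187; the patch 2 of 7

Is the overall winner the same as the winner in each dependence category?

Light smokers: varenicline 8/12 = 66.7%, the patch 94/165 = 57.0% → varenicline
Heavy smokers: varenicline 70/187 = 37.4%, the patch 2/7 = 28.6% → varenicline
Overall: varenicline 78/199 = 39.2%, the patch 96/172 = 55.8% → the patch
Varenicline wins each dependence group but the patch wins overall — the comparison reverses. Varenicline's participants skew toward heavy smokers, which has a lower base rate.

No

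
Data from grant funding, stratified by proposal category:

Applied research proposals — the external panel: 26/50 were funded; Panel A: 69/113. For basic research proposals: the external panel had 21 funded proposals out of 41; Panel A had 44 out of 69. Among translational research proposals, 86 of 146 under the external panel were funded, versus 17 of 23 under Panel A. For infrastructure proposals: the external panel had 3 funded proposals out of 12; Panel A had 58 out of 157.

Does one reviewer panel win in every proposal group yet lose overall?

Applied research: the external panel 26/50 = 52.0%, Panel A 69/113 = 61.1% → Panel A
Basic research: the external panel 21/41 = 51.2%, Panel A 44/69 = 63.8% → Panel A
Translational research: the external panel 86/146 = 58.9%, Panel A 17/23 = 73.9% → Panel A
Infrastructure: the external panel 3/12 = 25.0%, Panel A 58/157 = 36.9% → Panel A
Overall: the external panel 136/249 = 54.6%, Panel A 188/362 = 51.9% → the external panel
Panel A wins each proposal group but the external panel wins overall — the comparison reverses. Panel A's proposals skew toward infrastructure, which has a lower base rate.

Yes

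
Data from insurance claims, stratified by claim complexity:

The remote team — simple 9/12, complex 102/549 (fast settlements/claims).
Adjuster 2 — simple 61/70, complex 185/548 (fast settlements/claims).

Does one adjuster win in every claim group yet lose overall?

No

Simple: the remote team 9/12 = 75.0%, Adjuster 2 61/70 = 87.1% → Adjuster 2
Complex: the remote team 102/549 = 18.6%, Adjuster 2 185/548 = 33.8% → Adjuster 2
Overall: the remote team 111/561 = 19.8%, Adjuster 2 246/618 = 39.8% → Adjuster 2
Adjuster 2 wins overall and in every claim group — no reversal.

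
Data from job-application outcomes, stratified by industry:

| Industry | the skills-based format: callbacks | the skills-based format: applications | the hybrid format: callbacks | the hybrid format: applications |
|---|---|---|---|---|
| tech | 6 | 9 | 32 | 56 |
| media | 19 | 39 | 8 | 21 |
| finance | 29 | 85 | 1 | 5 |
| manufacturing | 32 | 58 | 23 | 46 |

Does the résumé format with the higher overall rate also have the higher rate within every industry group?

Tech: the skills-based format 6/9 = 66.7%, the hybrid format 32/56 = 57.1% → the skills-based format
Media: the skills-based format 19/39 = 48.7%, the hybrid format 8/21 = 38.1% → the skills-based format
Finance: the skills-based format 29/85 = 34.1%, the hybrid format 1/5 = 20.0% → the skills-based format
Manufacturing: the skills-based format 32/58 = 55.2%, the hybrid format 23/46 = 50.0% → the skills-based format
Overall: the skills-based format 86/191 = 45.0%, the hybrid format 64/128 = 50.0% → the hybrid format
The skills-based format wins each industry group but the hybrid format wins overall — the comparison reverses. The skills-based format's applications skew toward finance, which has a lower base rate.

No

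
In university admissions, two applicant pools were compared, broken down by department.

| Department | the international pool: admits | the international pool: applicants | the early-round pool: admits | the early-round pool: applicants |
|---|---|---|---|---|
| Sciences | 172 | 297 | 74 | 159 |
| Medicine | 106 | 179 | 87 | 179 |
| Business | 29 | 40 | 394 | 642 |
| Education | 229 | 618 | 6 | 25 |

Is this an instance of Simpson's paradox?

Yes

Sciences: the international pool 172/297 = 57.9%, the early-round pool 74/159 = 46.5% → the international pool
Medicine: the international pool 106/179 = 59.2%, the early-round pool 87/179 = 48.6% → the international pool
Business: the international pool 29/40 = 72.5%, the early-round pool 394/642 = 61.4% → the international pool
Education: the international pool 229/618 = 37.1%, the early-round pool 6/25 = 24.0% → the international pool
Overall: the international pool 536/1134 = 47.3%, the early-round pool 561/1005 = 55.8% → the early-round pool
The international pool wins each department group but the early-round pool wins overall — the comparison reverses. The international pool's applicants skew toward Education, which has a lower base rate.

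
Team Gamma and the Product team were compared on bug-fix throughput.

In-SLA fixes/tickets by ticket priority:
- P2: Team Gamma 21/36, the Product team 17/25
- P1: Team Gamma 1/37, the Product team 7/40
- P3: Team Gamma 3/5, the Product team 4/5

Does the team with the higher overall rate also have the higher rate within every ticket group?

P2: Team Gamma 21/36 = 58.3%, the Product team 17/25 = 68.0% → the Product team
P1: Team Gamma 1/37 = 2.7%, the Product team 7/40 = 17.5% → the Product team
P3: Team Gamma 3/5 = 60.0%, the Product team 4/5 = 80.0% → the Product team
Overall: Team Gamma 25/78 = 32.1%, the Product team 28/70 = 40.0% → the Product team
The Product team wins overall and in every ticket group — no reversal.

Yes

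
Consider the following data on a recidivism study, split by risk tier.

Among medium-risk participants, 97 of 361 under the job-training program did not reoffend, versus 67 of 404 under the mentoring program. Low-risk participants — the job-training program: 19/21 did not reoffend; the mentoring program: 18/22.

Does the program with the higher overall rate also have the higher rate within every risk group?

Medium-risk: the job-training program 97/361 = 26.9%, the mentoring program 67/404 = 16.6% → the job-training program
Low-risk: the job-training program 19/21 = 90.5%, the mentoring program 18/22 = 81.8% → the job-training program
Overall: the job-training program 116/382 = 30.4%, the mentoring program 85/426 = 20.0% → the job-training program
The job-training program wins overall and in every risk group — no reversal.

Yes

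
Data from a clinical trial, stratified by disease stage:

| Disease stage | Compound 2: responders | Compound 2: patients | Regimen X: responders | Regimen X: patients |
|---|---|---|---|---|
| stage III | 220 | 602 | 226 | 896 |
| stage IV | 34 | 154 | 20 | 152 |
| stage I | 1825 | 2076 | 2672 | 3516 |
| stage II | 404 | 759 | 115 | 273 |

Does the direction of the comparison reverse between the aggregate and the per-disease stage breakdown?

Stage III: Compound 2 220/602 = 36.5%, Regimen X 226/896 = 25.2% → Compound 2
Stage IV: Compound 2 34/154 = 22.1%, Regimen X 20/152 = 13.2% → Compound 2
Stage I: Compound 2 1825/2076 = 87.9%, Regimen X 2672/3516 = 76.0% → Compound 2
Stage II: Compound 2 404/759 = 53.2%, Regimen X 115/273 = 42.1% → Compound 2
Overall: Compound 2 2483/3591 = 69.1%, Regimen X 3033/4837 = 62.7% → Compound 2
Compound 2 wins overall and in every disease group — no reversal.

No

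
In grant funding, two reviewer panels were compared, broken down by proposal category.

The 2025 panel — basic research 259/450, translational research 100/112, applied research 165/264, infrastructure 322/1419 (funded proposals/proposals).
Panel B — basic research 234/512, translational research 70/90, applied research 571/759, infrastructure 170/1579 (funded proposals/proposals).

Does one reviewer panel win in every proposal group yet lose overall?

No

Basic research: the 2025 panel 259/450 = 57.6%, Panel B 234/512 = 45.7% → the 2025 panel
Translational research: the 2025 panel 100/112 = 89.3%, Panel B 70/90 = 77.8% → the 2025 panel
Applied research: the 2025 panel 165/264 = 62.5%, Panel B 571/759 = 75.2% → Panel B
Infrastructure: the 2025 panel 322/1419 = 22.7%, Panel B 170/1579 = 10.8% → the 2025 panel
Overall: the 2025 panel 846/2245 = 37.7%, Panel B 1045/2940 = 35.5% → the 2025 panel
Neither sweeps: the 2025 panel wins 3 of 4 groups, Panel B wins 1. The 2025 panel wins overall but not every group — no Simpson reversal.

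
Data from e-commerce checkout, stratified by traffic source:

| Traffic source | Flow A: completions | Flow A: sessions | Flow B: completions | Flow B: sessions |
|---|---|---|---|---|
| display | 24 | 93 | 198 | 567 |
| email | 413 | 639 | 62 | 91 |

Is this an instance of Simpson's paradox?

Display: Flow A 24/93 = 25.8%, Flow B 198/567 = 34.9% → Flow B
Email: Flow A 413/639 = 64.6%, Flow B 62/91 = 68.1% → Flow B
Overall: Flow A 437/732 = 59.7%, Flow B 260/658 = 39.5% → Flow A
Flow B wins each traffic group but Flow A wins overall — the comparison reverses. Flow B's sessions skew toward display, which has a lower base rate.

Yes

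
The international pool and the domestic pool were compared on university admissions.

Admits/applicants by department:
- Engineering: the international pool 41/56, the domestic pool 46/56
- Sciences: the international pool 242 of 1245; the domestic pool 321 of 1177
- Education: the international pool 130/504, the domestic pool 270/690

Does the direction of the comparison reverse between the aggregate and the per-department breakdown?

No

Engineering: the international pool 41/56 = 73.2%, the domestic pool 46/56 = 82.1% → the domestic pool
Sciences: the international pool 242/1245 = 19.4%, the domestic pool 321/1177 = 27.3% → the domestic pool
Education: the international pool 130/504 = 25.8%, the domestic pool 270/690 = 39.1% → the domestic pool
Overall: the international pool 413/1805 = 22.9%, the domestic pool 637/1923 = 33.1% → the domestic pool
The domestic pool wins overall and in every department group — no reversal.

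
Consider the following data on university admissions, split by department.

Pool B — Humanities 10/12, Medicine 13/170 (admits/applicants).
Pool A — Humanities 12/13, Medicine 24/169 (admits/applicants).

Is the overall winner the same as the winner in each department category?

Yes

Humanities: Pool B 10/12 = 83.3%, Pool A 12/13 = 92.3% → Pool A
Medicine: Pool B 13/170 = 7.6%, Pool A 24/169 = 14.2% → Pool A
Overall: Pool B 23/182 = 12.6%, Pool A 36/182 = 19.8% → Pool A
Pool A wins overall and in every department group — no reversal.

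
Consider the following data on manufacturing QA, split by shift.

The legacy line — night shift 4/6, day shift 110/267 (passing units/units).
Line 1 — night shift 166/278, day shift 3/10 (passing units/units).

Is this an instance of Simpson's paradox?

Night shift: the legacy line 4/6 = 66.7%, Line 1 166/278 = 59.7% → the legacy line
Day shift: the legacy line 110/267 = 41.2%, Line 1 3/10 = 30.0% → the legacy line
Overall: the legacy line 114/273 = 41.8%, Line 1 169/288 = 58.7% → Line 1
The legacy line wins each shift group but Line 1 wins overall — the comparison reverses. The legacy line's units skew toward day shift, which has a lower base rate.

Yes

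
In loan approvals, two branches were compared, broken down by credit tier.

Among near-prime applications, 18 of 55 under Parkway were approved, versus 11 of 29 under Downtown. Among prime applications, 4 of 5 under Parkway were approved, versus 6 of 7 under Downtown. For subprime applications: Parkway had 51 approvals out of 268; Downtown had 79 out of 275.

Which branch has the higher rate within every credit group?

Downtown

Near-prime: Parkway 18/55 = 32.7%, Downtown 11/29 = 37.9% → Downtown
Prime: Parkway 4/5 = 80.0%, Downtown 6/7 = 85.7% → Downtown
Subprime: Parkway 51/268 = 19.0%, Downtown 79/275 = 28.7% → Downtown
Downtown has the higher rate in all 3 groups.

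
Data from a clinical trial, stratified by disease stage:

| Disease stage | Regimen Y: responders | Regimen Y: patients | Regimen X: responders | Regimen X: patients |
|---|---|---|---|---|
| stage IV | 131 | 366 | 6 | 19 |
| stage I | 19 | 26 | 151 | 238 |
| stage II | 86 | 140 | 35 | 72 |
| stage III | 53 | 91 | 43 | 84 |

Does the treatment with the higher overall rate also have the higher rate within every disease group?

No

Stage IV: Regimen Y 131/366 = 35.8%, Regimen X 6/19 = 31.6% → Regimen Y
Stage I: Regimen Y 19/26 = 73.1%, Regimen X 151/238 = 63.4% → Regimen Y
Stage II: Regimen Y 86/140 = 61.4%, Regimen X 35/72 = 48.6% → Regimen Y
Stage III: Regimen Y 53/91 = 58.2%, Regimen X 43/84 = 51.2% → Regimen Y
Overall: Regimen Y 289/623 = 46.4%, Regimen X 235/413 = 56.9% → Regimen X
Regimen Y wins each disease group but Regimen X wins overall — the comparison reverses. Regimen Y's patients skew toward stage IV, which has a lower base rate.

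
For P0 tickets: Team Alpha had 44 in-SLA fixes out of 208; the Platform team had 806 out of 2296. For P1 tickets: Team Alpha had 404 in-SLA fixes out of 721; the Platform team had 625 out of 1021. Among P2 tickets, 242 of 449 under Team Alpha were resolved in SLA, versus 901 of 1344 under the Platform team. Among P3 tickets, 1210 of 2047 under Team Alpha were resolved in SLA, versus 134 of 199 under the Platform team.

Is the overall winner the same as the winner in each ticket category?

No

P0: Team Alpha 44/208 = 21.2%, the Platform team 806/2296 = 35.1% → the Platform team
P1: Team Alpha 404/721 = 56.0%, the Platform team 625/1021 = 61.2% → the Platform team
P2: Team Alpha 242/449 = 53.9%, the Platform team 901/1344 = 67.0% → the Platform team
P3: Team Alpha 1210/2047 = 59.1%, the Platform team 134/199 = 67.3% → the Platform team
Overall: Team Alpha 1900/3425 = 55.5%, the Platform team 2466/4860 = 50.7% → Team Alpha
The Platform team wins each ticket group but Team Alpha wins overall — the comparison reverses. The Platform team's tickets skew toward P0, which has a lower base rate.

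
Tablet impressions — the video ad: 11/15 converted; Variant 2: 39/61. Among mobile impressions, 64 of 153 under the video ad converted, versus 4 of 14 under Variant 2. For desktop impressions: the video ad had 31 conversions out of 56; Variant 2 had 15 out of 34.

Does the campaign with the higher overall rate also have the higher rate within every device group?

Tablet: the video ad 11/15 = 73.3%, Variant 2 39/61 = 63.9% → the video ad
Mobile: the video ad 64/153 = 41.8%, Variant 2 4/14 = 28.6% → the video ad
Desktop: the video ad 31/56 = 55.4%, Variant 2 15/34 = 44.1% → the video ad
Overall: the video ad 106/224 = 47.3%, Variant 2 58/109 = 53.2% → Variant 2
The video ad wins each device group but Variant 2 wins overall — the comparison reverses. The video ad's impressions skew toward mobile, which has a lower base rate.

No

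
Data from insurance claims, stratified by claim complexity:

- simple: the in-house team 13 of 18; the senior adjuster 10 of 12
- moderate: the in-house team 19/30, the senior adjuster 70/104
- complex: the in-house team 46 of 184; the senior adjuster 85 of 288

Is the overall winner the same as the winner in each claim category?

Simple: the in-house team 13/18 = 72.2%, the senior adjuster 10/12 = 83.3% → the senior adjuster
Moderate: the in-house team 19/30 = 63.3%, the senior adjuster 70/104 = 67.3% → the senior adjuster
Complex: the in-house team 46/184 = 25.0%, the senior adjuster 85/288 = 29.5% → the senior adjuster
Overall: the in-house team 78/232 = 33.6%, the senior adjuster 165/404 = 40.8% → the senior adjuster
The senior adjuster wins overall and in every claim group — no reversal.

Yes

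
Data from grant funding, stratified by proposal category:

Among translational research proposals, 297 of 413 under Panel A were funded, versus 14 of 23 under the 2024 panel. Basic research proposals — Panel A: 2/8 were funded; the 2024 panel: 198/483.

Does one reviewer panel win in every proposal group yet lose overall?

Translational research: Panel A 297/413 = 71.9%, the 2024 panel 14/23 = 60.9% → Panel A
Basic research: Panel A 2/8 = 25.0%, the 2024 panel 198/483 = 41.0% → the 2024 panel
Overall: Panel A 299/421 = 71.0%, the 2024 panel 212/506 = 41.9% → Panel A
Neither sweeps: Panel A wins 1 of 2 groups, the 2024 panel wins 1. Panel A wins overall but not every group — no Simpson reversal.

No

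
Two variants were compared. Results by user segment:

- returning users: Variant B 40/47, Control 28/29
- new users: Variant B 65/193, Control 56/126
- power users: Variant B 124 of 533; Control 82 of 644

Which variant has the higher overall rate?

Returning users: Variant B 40/47 = 85.1%, Control 28/29 = 96.6% → Control
New users: Variant B 65/193 = 33.7%, Control 56/126 = 44.4% → Control
Power users: Variant B 124/533 = 23.3%, Control 82/644 = 12.7% → Variant B
Overall: Variant B 229/773 = 29.6%, Control 166/799 = 20.8% → Variant B
(Neither sweeps every user group, but Variant B has the higher pooled rate.)

Variant B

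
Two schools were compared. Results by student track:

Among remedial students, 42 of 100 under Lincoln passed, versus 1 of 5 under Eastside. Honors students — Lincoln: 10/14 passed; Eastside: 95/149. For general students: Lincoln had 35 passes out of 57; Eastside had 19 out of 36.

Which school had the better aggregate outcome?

Remedial: Lincoln 42/100 = 42.0%, Eastside 1/5 = 20.0% → Lincoln
Honors: Lincoln 10/14 = 71.4%, Eastside 95/149 = 63.8% → Lincoln
General: Lincoln 35/57 = 61.4%, Eastside 19/36 = 52.8% → Lincoln
Overall: Lincoln 87/171 = 50.9%, Eastside 115/190 = 60.5% → Eastside
(Lincoln wins every student group but Eastside wins overall — Lincoln's students skew toward the low-rate remedial group.)

Eastside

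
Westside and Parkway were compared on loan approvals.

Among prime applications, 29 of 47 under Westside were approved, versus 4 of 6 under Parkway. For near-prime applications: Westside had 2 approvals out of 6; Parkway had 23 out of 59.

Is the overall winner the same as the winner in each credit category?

Prime: Westside 29/47 = 61.7%, Parkway 4/6 = 66.7% → Parkway
Near-prime: Westside 2/6 = 33.3%, Parkway 23/59 = 39.0% → Parkway
Overall: Westside 31/53 = 58.5%, Parkway 27/65 = 41.5% → Westside
Parkway wins each credit group but Westside wins overall — the comparison reverses. Parkway's applications skew toward near-prime, which has a lower base rate.

No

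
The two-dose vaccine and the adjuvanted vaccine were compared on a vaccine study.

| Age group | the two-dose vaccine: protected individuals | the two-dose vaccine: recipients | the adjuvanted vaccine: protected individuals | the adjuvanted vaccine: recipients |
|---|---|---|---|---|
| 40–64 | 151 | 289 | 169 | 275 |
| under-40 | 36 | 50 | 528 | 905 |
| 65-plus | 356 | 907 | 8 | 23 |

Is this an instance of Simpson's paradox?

40–64: the two-dose vaccine 151/289 = 52.2%, the adjuvanted vaccine 169/275 = 61.5% → the adjuvanted vaccine
Under-40: the two-dose vaccine 36/50 = 72.0%, the adjuvanted vaccine 528/905 = 58.3% → the two-dose vaccine
65-plus: the two-dose vaccine 356/907 = 39.3%, the adjuvanted vaccine 8/23 = 34.8% → the two-dose vaccine
Overall: the two-dose vaccine 543/1246 = 43.6%, the adjuvanted vaccine 705/1203 = 58.6% → the adjuvanted vaccine
Neither sweeps: the two-dose vaccine wins 2 of 3 groups, the adjuvanted vaccine wins 1. The adjuvanted vaccine wins overall but not every group — no Simpson reversal.

No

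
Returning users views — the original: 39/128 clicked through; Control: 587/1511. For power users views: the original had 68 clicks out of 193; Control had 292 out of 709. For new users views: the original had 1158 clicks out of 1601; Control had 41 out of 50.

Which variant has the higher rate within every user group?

Returning users: the original 39/128 = 30.5%, Control 587/1511 = 38.8% → Control
Power users: the original 68/193 = 35.2%, Control 292/709 = 41.2% → Control
New users: the original 1158/1601 = 72.3%, Control 41/50 = 82.0% → Control
Control has the higher rate in all 3 groups.

Control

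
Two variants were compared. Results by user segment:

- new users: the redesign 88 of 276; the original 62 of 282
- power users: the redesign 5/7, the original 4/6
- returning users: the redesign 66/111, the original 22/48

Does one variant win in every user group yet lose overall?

No

New users: the redesign 88/276 = 31.9%, the original 62/282 = 22.0% → the redesign
Power users: the redesign 5/7 = 71.4%, the original 4/6 = 66.7% → the redesign
Returning users: the redesign 66/111 = 59.5%, the original 22/48 = 45.8% → the redesign
Overall: the redesign 159/394 = 40.4%, the original 88/336 = 26.2% → the redesign
The redesign wins overall and in every user group — no reversal.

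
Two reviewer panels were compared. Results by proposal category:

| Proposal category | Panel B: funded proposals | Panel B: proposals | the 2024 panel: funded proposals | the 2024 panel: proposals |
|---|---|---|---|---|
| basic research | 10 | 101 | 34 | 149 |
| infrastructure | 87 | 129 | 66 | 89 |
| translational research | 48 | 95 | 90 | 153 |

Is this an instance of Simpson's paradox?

No

Basic research: Panel B 10/101 = 9.9%, the 2024 panel 34/149 = 22.8% → the 2024 panel
Infrastructure: Panel B 87/129 = 67.4%, the 2024 panel 66/89 = 74.2% → the 2024 panel
Translational research: Panel B 48/95 = 50.5%, the 2024 panel 90/153 = 58.8% → the 2024 panel
Overall: Panel B 145/325 = 44.6%, the 2024 panel 190/391 = 48.6% → the 2024 panel
The 2024 panel wins overall and in every proposal group — no reversal.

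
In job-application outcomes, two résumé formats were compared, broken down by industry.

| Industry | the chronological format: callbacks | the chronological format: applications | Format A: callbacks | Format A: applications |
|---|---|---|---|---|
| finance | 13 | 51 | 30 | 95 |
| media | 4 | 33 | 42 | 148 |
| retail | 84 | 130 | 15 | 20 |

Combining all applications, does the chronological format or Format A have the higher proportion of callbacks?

Finance: the chronological format 13/51 = 25.5%, Format A 30/95 = 31.6% → Format A
Media: the chronological format 4/33 = 12.1%, Format A 42/148 = 28.4% → Format A
Retail: the chronological format 84/130 = 64.6%, Format A 15/20 = 75.0% → Format A
Overall: the chronological format 101/214 = 47.2%, Format A 87/263 = 33.1% → the chronological format
(Format A wins every industry group but the chronological format wins overall — Format A's applications skew toward the low-rate media group.)

the chronological format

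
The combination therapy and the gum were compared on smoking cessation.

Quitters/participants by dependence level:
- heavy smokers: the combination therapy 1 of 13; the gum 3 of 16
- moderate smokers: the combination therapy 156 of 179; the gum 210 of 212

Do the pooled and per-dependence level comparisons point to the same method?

Yes

Heavy smokers: the combination therapy 1/13 = 7.7%, the gum 3/16 = 18.8% → the gum
Moderate smokers: the combination therapy 156/179 = 87.2%, the gum 210/212 = 99.1% → the gum
Overall: the combination therapy 157/192 = 81.8%, the gum 213/228 = 93.4% → the gum
The gum wins overall and in every dependence group — no reversal.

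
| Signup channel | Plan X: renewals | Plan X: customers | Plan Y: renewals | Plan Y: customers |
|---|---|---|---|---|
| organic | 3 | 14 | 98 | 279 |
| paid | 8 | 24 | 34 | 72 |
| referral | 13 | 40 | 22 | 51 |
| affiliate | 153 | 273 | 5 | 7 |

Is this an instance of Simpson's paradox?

Yes

Organic: Plan X 3/14 = 21.4%, Plan Y 98/279 = 35.1% → Plan Y
Paid: Plan X 8/24 = 33.3%, Plan Y 34/72 = 47.2% → Plan Y
Referral: Plan X 13/40 = 32.5%, Plan Y 22/51 = 43.1% → Plan Y
Affiliate: Plan X 153/273 = 56.0%, Plan Y 5/7 = 71.4% → Plan Y
Overall: Plan X 177/351 = 50.4%, Plan Y 159/409 = 38.9% → Plan X
Plan Y wins each signup group but Plan X wins overall — the comparison reverses. Plan Y's customers skew toward organic, which has a lower base rate.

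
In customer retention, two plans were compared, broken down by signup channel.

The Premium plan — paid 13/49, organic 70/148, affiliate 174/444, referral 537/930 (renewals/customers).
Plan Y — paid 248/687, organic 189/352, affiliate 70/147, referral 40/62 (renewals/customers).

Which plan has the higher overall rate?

the Premium plan

Paid: the Premium plan 13/49 = 26.5%, Plan Y 248/687 = 36.1% → Plan Y
Organic: the Premium plan 70/148 = 47.3%, Plan Y 189/352 = 53.7% → Plan Y
Affiliate: the Premium plan 174/444 = 39.2%, Plan Y 70/147 = 47.6% → Plan Y
Referral: the Premium plan 537/930 = 57.7%, Plan Y 40/62 = 64.5% → Plan Y
Overall: the Premium plan 794/1571 = 50.5%, Plan Y 547/1248 = 43.8% → the Premium plan
(Plan Y wins every signup group but the Premium plan wins overall — Plan Y's customers skew toward the low-rate paid group.)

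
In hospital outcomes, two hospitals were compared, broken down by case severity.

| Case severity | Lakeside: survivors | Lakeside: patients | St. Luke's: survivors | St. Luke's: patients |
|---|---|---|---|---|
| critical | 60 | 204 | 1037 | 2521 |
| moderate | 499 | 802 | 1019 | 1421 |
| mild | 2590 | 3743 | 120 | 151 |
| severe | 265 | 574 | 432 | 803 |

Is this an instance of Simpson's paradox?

Yes

Critical: Lakeside 60/204 = 29.4%, St. Luke's 1037/2521 = 41.1% → St. Luke's
Moderate: Lakeside 499/802 = 62.2%, St. Luke's 1019/1421 = 71.7% → St. Luke's
Mild: Lakeside 2590/3743 = 69.2%, St. Luke's 120/151 = 79.5% → St. Luke's
Severe: Lakeside 265/574 = 46.2%, St. Luke's 432/803 = 53.8% → St. Luke's
Overall: Lakeside 3414/5323 = 64.1%, St. Luke's 2608/4896 = 53.3% → Lakeside
St. Luke's wins each case group but Lakeside wins overall — the comparison reverses. St. Luke's's patients skew toward critical, which has a lower base rate.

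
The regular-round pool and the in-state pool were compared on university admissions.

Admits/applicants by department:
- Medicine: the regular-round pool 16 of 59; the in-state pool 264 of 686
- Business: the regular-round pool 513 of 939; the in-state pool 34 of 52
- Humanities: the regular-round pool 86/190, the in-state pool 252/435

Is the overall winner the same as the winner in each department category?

Medicine: the regular-round pool 16/59 = 27.1%, the in-state pool 264/686 = 38.5% → the in-state pool
Business: the regular-round pool 513/939 = 54.6%, the in-state pool 34/52 = 65.4% → the in-state pool
Humanities: the regular-round pool 86/190 = 45.3%, the in-state pool 252/435 = 57.9% → the in-state pool
Overall: the regular-round pool 615/1188 = 51.8%, the in-state pool 550/1173 = 46.9% → the regular-round pool
The in-state pool wins each department group but the regular-round pool wins overall — the comparison reverses. The in-state pool's applicants skew toward Medicine, which has a lower base rate.

No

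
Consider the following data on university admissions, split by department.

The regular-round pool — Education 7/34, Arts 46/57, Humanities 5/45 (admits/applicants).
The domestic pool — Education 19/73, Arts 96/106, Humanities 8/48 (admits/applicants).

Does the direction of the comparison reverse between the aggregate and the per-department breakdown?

No

Education: the regular-round pool 7/34 = 20.6%, the domestic pool 19/73 = 26.0% → the domestic pool
Arts: the regular-round pool 46/57 = 80.7%, the domestic pool 96/106 = 90.6% → the domestic pool
Humanities: the regular-round pool 5/45 = 11.1%, the domestic pool 8/48 = 16.7% → the domestic pool
Overall: the regular-round pool 58/136 = 42.6%, the domestic pool 123/227 = 54.2% → the domestic pool
The domestic pool wins overall and in every department group — no reversal.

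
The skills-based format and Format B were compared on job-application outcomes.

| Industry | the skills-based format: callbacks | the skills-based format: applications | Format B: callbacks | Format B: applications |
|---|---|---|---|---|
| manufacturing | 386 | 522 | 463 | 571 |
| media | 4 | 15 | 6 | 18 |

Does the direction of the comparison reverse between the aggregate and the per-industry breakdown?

Manufacturing: the skills-based format 386/522 = 73.9%, Format B 463/571 = 81.1% → Format B
Media: the skills-based format 4/15 = 26.7%, Format B 6/18 = 33.3% → Format B
Overall: the skills-based format 390/537 = 72.6%, Format B 469/589 = 79.6% → Format B
Format B wins overall and in every industry group — no reversal.

No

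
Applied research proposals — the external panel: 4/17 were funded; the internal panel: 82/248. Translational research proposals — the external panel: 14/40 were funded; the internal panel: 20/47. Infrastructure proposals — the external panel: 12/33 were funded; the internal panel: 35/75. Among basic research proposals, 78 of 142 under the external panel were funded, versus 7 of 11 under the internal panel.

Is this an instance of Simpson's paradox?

Yes

Applied research: the external panel 4/17 = 23.5%, the internal panel 82/248 = 33.1% → the internal panel
Translational research: the external panel 14/40 = 35.0%, the internal panel 20/47 = 42.6% → the internal panel
Infrastructure: the external panel 12/33 = 36.4%, the internal panel 35/75 = 46.7% → the internal panel
Basic research: the external panel 78/142 = 54.9%, the internal panel 7/11 = 63.6% → the internal panel
Overall: the external panel 108/232 = 46.6%, the internal panel 144/381 = 37.8% → the external panel
The internal panel wins each proposal group but the external panel wins overall — the comparison reverses. The internal panel's proposals skew toward applied research, which has a lower base rate.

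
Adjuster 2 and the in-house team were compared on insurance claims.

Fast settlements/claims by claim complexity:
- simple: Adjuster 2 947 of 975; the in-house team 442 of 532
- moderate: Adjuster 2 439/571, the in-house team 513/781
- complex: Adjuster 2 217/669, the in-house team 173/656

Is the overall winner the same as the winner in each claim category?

Yes

Simple: Adjuster 2 947/975 = 97.1%, the in-house team 442/532 = 83.1% → Adjuster 2
Moderate: Adjuster 2 439/571 = 76.9%, the in-house team 513/781 = 65.7% → Adjuster 2
Complex: Adjuster 2 217/669 = 32.4%, the in-house team 173/656 = 26.4% → Adjuster 2
Overall: Adjuster 2 1603/2215 = 72.4%, the in-house team 1128/1969 = 57.3% → Adjuster 2
Adjuster 2 wins overall and in every claim group — no reversal.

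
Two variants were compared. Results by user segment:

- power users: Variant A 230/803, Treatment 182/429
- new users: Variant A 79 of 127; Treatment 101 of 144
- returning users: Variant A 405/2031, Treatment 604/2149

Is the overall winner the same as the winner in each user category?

Yes

Power users: Variant A 230/803 = 28.6%, Treatment 182/429 = 42.4% → Treatment
New users: Variant A 79/127 = 62.2%, Treatment 101/144 = 70.1% → Treatment
Returning users: Variant A 405/2031 = 19.9%, Treatment 604/2149 = 28.1% → Treatment
Overall: Variant A 714/2961 = 24.1%, Treatment 887/2722 = 32.6% → Treatment
Treatment wins overall and in every user group — no reversal.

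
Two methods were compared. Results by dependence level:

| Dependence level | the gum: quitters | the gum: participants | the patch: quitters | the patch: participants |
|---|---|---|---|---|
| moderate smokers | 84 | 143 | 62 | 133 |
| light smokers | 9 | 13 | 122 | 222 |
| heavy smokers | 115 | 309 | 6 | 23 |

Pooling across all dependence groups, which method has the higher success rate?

Moderate smokers: the gum 84/143 = 58.7%, the patch 62/133 = 46.6% → the gum
Light smokers: the gum 9/13 = 69.2%, the patch 122/222 = 55.0% → the gum
Heavy smokers: the gum 115/309 = 37.2%, the patch 6/23 = 26.1% → the gum
Overall: the gum 208/465 = 44.7%, the patch 190/378 = 50.3% → the patch
(The gum wins every dependence group but the patch wins overall — the gum's participants skew toward the low-rate heavy smokers group.)

the patch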